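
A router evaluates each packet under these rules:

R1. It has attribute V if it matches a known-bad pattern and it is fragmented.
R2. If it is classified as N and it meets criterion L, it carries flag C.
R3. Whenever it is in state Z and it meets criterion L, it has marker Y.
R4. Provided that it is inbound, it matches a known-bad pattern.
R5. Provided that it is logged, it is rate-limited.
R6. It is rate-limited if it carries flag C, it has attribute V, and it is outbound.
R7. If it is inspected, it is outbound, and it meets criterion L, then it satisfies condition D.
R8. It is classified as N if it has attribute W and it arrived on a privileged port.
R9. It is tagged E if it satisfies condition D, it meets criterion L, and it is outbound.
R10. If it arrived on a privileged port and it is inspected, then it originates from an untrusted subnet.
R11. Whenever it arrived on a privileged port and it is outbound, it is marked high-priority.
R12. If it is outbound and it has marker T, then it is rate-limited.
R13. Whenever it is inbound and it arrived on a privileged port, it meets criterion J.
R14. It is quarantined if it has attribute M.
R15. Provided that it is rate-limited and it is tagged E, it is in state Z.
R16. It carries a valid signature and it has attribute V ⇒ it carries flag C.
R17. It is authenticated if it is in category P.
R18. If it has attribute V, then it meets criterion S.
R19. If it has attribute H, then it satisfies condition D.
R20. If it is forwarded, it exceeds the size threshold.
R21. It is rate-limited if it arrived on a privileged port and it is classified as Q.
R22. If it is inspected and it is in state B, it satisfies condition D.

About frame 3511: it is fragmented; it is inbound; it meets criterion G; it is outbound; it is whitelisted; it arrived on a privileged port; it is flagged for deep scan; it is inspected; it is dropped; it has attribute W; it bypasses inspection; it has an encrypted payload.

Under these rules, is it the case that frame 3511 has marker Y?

No

Forward chaining from the given facts derives: matches a known-bad pattern, is classified as N, originates from an untrusted subnet, is marked high-priority, meets criterion J, has attribute V, meets criterion S.
The only rule concluding "it has marker Y" is R3, which needs "it is in state Z"; that is never established.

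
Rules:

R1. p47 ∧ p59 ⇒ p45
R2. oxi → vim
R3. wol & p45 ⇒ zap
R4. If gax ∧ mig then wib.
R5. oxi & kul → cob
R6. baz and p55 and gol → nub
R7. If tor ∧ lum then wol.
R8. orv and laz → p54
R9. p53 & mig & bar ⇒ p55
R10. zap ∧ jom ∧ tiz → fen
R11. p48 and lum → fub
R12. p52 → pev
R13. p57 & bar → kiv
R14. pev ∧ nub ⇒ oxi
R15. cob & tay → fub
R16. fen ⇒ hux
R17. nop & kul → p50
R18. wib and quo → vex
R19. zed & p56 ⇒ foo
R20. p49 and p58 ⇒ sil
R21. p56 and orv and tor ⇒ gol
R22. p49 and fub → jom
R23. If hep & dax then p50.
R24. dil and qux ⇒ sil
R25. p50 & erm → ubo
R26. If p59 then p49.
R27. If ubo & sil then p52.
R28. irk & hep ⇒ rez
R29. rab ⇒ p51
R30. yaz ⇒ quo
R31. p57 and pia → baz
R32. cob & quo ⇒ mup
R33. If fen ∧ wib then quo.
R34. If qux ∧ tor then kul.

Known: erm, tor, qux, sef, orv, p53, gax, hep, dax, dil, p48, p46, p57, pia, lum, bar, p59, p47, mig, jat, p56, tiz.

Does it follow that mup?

p45  (by R1: p47, p59)
wib  (by R4: gax, mig)
wol  (by R7: tor, lum)
p55  (by R9: p53, mig, bar)
fub  (by R11: p48, lum)
gol  (by R21: p56, orv, tor)
p50  (by R23: hep, dax)
sil  (by R24: dil, qux)
ubo  (by R25: p50, erm)
p49  (by R26: p59)
p52  (by R27: ubo, sil)
baz  (by R31: p57, pia)
kul  (by R34: qux, tor)
zap  (by R3: wol, p45)
nub  (by R6: baz, p55, gol)
pev  (by R12: p52)
oxi  (by R14: pev, nub)
jom  (by R22: p49, fub)
cob  (by R5: oxi, kul)
fen  (by R10: zap, jom, tiz)
quo  (by R33: fen, wib)
mup  (by R32: cob, quo)

Yes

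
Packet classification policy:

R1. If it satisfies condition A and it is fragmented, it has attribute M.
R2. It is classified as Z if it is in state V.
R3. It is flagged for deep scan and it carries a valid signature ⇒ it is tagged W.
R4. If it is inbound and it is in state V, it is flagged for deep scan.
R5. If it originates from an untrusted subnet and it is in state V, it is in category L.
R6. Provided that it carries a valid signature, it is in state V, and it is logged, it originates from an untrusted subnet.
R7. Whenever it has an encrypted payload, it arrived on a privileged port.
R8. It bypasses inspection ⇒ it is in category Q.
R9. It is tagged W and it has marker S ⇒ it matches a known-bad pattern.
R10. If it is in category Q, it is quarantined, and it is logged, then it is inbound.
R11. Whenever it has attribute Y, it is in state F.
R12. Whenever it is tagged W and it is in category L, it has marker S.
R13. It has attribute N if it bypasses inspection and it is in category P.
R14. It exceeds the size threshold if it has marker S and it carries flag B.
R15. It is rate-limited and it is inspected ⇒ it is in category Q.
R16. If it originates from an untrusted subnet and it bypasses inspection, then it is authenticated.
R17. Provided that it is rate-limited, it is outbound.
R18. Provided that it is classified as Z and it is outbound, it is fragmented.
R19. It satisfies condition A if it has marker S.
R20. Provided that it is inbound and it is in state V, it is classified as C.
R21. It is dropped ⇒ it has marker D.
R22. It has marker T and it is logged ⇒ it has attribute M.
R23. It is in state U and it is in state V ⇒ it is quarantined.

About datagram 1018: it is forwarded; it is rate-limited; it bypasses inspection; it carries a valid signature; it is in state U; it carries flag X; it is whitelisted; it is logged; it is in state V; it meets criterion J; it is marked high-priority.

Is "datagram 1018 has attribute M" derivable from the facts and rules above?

Yes

By R2 (it is in state V): it is classified as Z.
By R6 (it carries a valid signature, it is in state V, it is logged): it originates from an untrusted subnet.
By R8 (it bypasses inspection): it is in category Q.
By R17 (it is rate-limited): it is outbound.
By R18 (it is classified as Z, it is outbound): it is fragmented.
By R23 (it is in state U, it is in state V): it is quarantined.
By R5 (it originates from an untrusted subnet, it is in state V): it is in category L.
By R10 (it is in category Q, it is quarantined, it is logged): it is inbound.
By R4 (it is inbound, it is in state V): it is flagged for deep scan.
By R3 (it is flagged for deep scan, it carries a valid signature): it is tagged W.
By R12 (it is tagged W, it is in category L): it has marker S.
By R19 (it has marker S): it satisfies condition A.
By R1 (it satisfies condition A, it is fragmented): it has attribute M.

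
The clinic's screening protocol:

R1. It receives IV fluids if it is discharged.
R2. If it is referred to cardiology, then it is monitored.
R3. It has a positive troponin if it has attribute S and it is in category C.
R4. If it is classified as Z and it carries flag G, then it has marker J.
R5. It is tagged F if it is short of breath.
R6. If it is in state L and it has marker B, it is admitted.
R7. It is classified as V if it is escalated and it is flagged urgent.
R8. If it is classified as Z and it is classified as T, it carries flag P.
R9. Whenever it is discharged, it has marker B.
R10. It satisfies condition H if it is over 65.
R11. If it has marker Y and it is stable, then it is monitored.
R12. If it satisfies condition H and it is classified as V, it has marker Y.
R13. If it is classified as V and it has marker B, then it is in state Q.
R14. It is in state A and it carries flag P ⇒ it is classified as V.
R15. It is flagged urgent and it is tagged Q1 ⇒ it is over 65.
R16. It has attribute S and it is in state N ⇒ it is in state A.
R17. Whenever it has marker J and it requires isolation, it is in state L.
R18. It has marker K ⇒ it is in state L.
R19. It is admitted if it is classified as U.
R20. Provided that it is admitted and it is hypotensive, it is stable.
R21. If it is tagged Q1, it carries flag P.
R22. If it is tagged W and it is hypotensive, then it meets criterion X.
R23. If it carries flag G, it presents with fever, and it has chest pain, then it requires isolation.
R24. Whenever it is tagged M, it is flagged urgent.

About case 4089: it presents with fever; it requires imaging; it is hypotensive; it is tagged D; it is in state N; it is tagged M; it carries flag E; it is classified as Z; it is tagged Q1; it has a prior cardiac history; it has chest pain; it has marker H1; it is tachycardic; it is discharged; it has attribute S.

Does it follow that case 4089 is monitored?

No

Forward chaining from the given facts derives: receives IV fluids, has marker B, is in state A, carries flag P, is flagged urgent, is classified as V, is over 65, satisfies condition H, has marker Y, is in state Q.
Rules concluding "it is monitored": R2 needs "it is referred to cardiology"; R11 needs "it is stable" — none of these are established.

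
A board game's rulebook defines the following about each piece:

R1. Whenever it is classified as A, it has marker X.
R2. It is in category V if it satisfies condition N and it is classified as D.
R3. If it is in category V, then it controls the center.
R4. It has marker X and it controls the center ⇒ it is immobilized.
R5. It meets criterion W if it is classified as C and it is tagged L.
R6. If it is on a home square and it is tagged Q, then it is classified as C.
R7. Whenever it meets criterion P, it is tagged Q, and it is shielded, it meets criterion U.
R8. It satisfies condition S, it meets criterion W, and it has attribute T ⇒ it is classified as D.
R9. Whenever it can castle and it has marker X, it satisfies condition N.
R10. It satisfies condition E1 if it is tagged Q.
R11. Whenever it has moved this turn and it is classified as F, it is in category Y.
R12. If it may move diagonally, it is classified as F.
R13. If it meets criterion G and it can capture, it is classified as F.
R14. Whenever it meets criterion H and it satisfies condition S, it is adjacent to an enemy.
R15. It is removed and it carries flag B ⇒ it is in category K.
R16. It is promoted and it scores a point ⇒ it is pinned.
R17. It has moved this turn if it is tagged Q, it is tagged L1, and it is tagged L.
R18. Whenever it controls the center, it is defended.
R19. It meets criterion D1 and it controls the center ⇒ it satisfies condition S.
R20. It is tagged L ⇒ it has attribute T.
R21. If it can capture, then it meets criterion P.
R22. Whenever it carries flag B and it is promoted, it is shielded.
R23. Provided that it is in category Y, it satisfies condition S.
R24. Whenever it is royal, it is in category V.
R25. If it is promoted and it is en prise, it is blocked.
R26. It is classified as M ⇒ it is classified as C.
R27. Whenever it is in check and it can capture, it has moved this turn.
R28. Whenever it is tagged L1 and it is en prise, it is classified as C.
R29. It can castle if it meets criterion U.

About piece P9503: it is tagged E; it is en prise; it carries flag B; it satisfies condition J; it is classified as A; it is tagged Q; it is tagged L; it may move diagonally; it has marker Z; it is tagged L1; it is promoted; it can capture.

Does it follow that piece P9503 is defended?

Yes

By R1 (it is classified as A): it has marker X.
By R12 (it may move diagonally): it is classified as F.
By R17 (it is tagged Q, it is tagged L1, it is tagged L): it has moved this turn.
By R20 (it is tagged L): it has attribute T.
By R21 (it can capture): it meets criterion P.
By R22 (it carries flag B, it is promoted): it is shielded.
By R28 (it is tagged L1, it is en prise): it is classified as C.
By R5 (it is classified as C, it is tagged L): it meets criterion W.
By R7 (it meets criterion P, it is tagged Q, it is shielded): it meets criterion U.
By R11 (it has moved this turn, it is classified as F): it is in category Y.
By R23 (it is in category Y): it satisfies condition S.
By R29 (it meets criterion U): it can castle.
By R8 (it satisfies condition S, it meets criterion W, it has attribute T): it is classified as D.
By R9 (it can castle, it has marker X): it satisfies condition N.
By R2 (it satisfies condition N, it is classified as D): it is in category V.
By R3 (it is in category V): it controls the center.
By R18 (it controls the center): it is defended.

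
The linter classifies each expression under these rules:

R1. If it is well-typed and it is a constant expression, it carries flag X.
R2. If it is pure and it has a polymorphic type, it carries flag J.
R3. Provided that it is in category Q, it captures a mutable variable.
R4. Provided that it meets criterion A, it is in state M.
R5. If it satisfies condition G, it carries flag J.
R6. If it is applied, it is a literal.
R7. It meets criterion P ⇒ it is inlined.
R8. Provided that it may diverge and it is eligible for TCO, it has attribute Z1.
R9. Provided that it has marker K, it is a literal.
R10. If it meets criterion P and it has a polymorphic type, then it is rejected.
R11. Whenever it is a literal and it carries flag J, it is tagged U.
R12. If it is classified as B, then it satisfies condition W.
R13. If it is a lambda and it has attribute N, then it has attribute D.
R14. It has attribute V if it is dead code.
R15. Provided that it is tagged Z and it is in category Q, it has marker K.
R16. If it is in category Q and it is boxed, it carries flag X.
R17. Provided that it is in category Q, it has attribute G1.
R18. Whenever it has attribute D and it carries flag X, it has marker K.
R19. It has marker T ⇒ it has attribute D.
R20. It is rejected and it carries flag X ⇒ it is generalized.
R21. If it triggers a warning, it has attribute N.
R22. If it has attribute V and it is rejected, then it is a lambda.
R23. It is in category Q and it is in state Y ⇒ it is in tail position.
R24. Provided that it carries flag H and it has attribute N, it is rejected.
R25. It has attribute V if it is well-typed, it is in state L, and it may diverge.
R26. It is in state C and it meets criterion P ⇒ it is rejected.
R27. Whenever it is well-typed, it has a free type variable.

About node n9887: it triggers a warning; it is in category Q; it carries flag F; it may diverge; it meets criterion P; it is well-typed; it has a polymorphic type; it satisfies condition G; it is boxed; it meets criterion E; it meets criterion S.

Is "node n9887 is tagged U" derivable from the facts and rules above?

Forward chaining from the given facts derives: captures a mutable variable, carries flag J, is inlined, is rejected, carries flag X, has attribute G1, is generalized, has attribute N, has a free type variable.
The only rule concluding "it is tagged U" is R11, which needs "it is a literal"; that is never established.

No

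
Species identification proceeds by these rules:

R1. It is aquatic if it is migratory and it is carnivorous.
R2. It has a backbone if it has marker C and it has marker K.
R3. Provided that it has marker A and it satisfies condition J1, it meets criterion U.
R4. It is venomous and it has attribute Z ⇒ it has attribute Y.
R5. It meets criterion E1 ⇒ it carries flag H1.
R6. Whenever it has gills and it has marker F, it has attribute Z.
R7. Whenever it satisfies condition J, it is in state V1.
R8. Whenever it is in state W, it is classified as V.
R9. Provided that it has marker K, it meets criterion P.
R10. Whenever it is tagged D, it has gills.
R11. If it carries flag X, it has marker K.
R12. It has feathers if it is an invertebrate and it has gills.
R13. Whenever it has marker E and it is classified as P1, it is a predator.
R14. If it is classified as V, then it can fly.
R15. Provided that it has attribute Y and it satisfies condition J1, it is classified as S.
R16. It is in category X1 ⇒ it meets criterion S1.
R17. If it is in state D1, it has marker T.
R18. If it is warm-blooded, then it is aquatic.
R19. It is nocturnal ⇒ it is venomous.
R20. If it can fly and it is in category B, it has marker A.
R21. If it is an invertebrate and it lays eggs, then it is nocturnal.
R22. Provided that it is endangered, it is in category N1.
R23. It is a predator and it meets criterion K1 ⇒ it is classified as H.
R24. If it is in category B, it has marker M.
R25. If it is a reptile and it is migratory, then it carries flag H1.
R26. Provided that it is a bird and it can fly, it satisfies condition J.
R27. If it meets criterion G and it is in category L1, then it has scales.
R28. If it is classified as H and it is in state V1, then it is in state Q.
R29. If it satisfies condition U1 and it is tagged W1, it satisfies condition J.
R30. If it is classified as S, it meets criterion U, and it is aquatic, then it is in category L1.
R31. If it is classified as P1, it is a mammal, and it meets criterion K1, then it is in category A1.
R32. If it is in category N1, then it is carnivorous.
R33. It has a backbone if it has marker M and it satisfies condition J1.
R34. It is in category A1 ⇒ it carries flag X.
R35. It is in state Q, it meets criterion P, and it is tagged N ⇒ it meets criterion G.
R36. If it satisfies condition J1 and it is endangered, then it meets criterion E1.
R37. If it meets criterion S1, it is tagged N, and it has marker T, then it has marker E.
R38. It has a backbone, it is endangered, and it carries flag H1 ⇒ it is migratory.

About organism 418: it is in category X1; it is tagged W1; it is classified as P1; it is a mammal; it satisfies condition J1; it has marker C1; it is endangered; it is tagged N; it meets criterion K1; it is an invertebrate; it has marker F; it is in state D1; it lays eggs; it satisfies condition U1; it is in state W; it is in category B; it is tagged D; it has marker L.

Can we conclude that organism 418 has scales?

By R8 (it is in state W): it is classified as V.
By R10 (it is tagged D): it has gills.
By R14 (it is classified as V): it can fly.
By R16 (it is in category X1): it meets criterion S1.
By R17 (it is in state D1): it has marker T.
By R20 (it can fly, it is in category B): it has marker A.
By R21 (it is an invertebrate, it lays eggs): it is nocturnal.
By R22 (it is endangered): it is in category N1.
By R24 (it is in category B): it has marker M.
By R29 (it satisfies condition U1, it is tagged W1): it satisfies condition J.
By R31 (it is classified as P1, it is a mammal, it meets criterion K1): it is in category A1.
By R32 (it is in category N1): it is carnivorous.
By R33 (it has marker M, it satisfies condition J1): it has a backbone.
By R34 (it is in category A1): it carries flag X.
By R36 (it satisfies condition J1, it is endangered): it meets criterion E1.
By R37 (it meets criterion S1, it is tagged N, it has marker T): it has marker E.
By R3 (it has marker A, it satisfies condition J1): it meets criterion U.
By R5 (it meets criterion E1): it carries flag H1.
By R6 (it has gills, it has marker F): it has attribute Z.
By R7 (it satisfies condition J): it is in state V1.
By R11 (it carries flag X): it has marker K.
By R13 (it has marker E, it is classified as P1): it is a predator.
By R19 (it is nocturnal): it is venomous.
By R23 (it is a predator, it meets criterion K1): it is classified as H.
By R28 (it is classified as H, it is in state V1): it is in state Q.
By R38 (it has a backbone, it is endangered, it carries flag H1): it is migratory.
By R1 (it is migratory, it is carnivorous): it is aquatic.
By R4 (it is venomous, it has attribute Z): it has attribute Y.
By R9 (it has marker K): it meets criterion P.
By R15 (it has attribute Y, it satisfies condition J1): it is classified as S.
By R30 (it is classified as S, it meets criterion U, it is aquatic): it is in category L1.
By R35 (it is in state Q, it meets criterion P, it is tagged N): it meets criterion G.
By R27 (it meets criterion G, it is in category L1): it has scales.

Yes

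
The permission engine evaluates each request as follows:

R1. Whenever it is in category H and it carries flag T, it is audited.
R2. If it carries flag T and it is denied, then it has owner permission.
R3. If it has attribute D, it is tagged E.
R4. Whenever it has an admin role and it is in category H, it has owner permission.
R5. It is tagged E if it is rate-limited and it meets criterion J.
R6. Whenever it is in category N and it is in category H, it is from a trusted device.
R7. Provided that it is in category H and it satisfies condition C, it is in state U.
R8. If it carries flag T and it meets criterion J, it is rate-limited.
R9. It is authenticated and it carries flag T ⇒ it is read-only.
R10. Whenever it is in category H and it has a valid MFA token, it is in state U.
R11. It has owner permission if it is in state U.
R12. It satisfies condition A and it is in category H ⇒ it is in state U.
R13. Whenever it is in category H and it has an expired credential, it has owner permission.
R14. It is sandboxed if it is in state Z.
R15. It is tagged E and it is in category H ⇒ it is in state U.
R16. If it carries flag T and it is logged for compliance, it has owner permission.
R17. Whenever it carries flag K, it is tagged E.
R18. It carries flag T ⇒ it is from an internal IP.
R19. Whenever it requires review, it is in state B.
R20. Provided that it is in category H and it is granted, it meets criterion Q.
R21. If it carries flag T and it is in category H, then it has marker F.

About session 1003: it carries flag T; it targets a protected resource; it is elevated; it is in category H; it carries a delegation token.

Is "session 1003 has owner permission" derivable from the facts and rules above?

Forward chaining from the given facts derives: is audited, is from an internal IP, has marker F.
Rules concluding "it has owner permission": R2 needs "it is denied"; R4 needs "it has an admin role"; R11 needs "it is in state U"; R13 needs "it has an expired credential"; R16 needs "it is logged for compliance" — none of these are established.

No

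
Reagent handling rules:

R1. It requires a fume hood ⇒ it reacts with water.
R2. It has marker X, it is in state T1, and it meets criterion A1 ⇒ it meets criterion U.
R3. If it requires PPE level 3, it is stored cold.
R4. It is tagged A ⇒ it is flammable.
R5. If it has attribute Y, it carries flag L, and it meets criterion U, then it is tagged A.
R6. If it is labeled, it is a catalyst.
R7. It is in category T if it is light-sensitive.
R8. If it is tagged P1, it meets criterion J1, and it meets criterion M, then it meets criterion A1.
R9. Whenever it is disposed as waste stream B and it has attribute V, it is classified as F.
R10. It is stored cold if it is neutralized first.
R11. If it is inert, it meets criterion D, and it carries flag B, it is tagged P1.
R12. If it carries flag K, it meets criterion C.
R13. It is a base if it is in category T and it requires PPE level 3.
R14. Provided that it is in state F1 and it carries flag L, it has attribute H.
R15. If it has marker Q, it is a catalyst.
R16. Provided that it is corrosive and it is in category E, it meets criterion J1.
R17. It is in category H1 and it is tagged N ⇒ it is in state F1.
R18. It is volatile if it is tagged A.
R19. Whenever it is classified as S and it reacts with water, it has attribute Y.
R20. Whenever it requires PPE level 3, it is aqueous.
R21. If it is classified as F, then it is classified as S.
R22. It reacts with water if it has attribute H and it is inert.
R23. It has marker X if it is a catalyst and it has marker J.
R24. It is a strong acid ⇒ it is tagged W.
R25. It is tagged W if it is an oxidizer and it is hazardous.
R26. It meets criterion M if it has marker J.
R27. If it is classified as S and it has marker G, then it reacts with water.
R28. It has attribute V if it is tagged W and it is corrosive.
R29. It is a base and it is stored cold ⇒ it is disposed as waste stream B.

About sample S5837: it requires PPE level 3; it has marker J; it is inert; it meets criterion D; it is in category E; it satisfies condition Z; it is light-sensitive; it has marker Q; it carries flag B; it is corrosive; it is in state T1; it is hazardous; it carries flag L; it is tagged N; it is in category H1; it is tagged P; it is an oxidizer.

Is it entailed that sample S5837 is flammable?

By R3 (it requires PPE level 3): it is stored cold.
By R7 (it is light-sensitive): it is in category T.
By R11 (it is inert, it meets criterion D, it carries flag B): it is tagged P1.
By R13 (it is in category T, it requires PPE level 3): it is a base.
By R15 (it has marker Q): it is a catalyst.
By R16 (it is corrosive, it is in category E): it meets criterion J1.
By R17 (it is in category H1, it is tagged N): it is in state F1.
By R23 (it is a catalyst, it has marker J): it has marker X.
By R25 (it is an oxidizer, it is hazardous): it is tagged W.
By R26 (it has marker J): it meets criterion M.
By R28 (it is tagged W, it is corrosive): it has attribute V.
By R29 (it is a base, it is stored cold): it is disposed as waste stream B.
By R8 (it is tagged P1, it meets criterion J1, it meets criterion M): it meets criterion A1.
By R9 (it is disposed as waste stream B, it has attribute V): it is classified as F.
By R14 (it is in state F1, it carries flag L): it has attribute H.
By R21 (it is classified as F): it is classified as S.
By R22 (it has attribute H, it is inert): it reacts with water.
By R2 (it has marker X, it is in state T1, it meets criterion A1): it meets criterion U.
By R19 (it is classified as S, it reacts with water): it has attribute Y.
By R5 (it has attribute Y, it carries flag L, it meets criterion U): it is tagged A.
By R4 (it is tagged A): it is flammable.

Yes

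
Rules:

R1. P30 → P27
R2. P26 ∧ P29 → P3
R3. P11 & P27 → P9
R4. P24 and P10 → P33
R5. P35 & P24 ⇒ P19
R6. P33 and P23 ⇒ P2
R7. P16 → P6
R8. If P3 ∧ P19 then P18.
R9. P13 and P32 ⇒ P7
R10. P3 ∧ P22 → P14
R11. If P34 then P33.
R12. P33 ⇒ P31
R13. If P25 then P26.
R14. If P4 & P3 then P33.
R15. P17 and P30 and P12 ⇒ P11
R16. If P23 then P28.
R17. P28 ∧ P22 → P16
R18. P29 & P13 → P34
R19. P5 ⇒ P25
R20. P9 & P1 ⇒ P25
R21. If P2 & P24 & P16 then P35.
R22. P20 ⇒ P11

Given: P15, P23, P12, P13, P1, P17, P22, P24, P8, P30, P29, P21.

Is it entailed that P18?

Yes

P27  (by R1: P30)
P11  (by R15: P17, P30, P12)
P28  (by R16: P23)
P16  (by R17: P28, P22)
P34  (by R18: P29, P13)
P9  (by R3: P11, P27)
P33  (by R11: P34)
P25  (by R20: P9, P1)
P2  (by R6: P33, P23)
P26  (by R13: P25)
P35  (by R21: P2, P24, P16)
P3  (by R2: P26, P29)
P19  (by R5: P35, P24)
P18  (by R8: P3, P19)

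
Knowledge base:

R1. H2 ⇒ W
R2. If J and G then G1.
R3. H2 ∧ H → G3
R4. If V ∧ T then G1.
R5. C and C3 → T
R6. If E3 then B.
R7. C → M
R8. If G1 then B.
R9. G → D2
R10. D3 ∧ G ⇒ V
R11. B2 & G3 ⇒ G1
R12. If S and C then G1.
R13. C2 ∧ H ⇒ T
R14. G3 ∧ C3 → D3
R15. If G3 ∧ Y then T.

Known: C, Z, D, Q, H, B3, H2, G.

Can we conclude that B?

No

Forward chaining from the given facts derives: W, G3, M, D2.
Rules concluding B: R6 needs E3; R8 needs G1 — none of these are established.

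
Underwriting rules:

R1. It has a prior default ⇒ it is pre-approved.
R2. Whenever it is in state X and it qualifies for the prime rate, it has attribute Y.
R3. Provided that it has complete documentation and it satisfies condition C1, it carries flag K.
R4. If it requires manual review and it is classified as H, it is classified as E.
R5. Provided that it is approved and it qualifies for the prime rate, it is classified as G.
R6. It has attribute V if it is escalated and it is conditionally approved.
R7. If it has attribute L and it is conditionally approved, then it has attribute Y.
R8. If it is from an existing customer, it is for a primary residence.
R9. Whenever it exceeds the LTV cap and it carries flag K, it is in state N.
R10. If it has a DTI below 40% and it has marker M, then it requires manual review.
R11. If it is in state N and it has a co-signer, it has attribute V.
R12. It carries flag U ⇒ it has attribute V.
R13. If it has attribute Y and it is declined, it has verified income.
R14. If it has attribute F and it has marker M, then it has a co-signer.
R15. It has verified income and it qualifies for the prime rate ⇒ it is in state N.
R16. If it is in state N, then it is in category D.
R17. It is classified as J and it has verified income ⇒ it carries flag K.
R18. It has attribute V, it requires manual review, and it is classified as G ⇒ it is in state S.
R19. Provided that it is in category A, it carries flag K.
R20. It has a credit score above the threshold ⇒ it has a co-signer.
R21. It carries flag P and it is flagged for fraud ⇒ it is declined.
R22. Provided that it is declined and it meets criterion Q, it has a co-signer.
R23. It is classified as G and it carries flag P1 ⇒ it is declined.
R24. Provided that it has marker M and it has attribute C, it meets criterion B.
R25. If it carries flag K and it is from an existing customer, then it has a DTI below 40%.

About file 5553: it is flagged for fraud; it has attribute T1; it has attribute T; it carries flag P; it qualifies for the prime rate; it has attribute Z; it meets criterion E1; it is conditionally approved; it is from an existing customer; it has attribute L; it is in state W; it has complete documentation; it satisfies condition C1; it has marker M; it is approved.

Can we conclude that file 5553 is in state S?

No

Forward chaining from the given facts derives: carries flag K, is classified as G, has attribute Y, is for a primary residence, is declined, has a DTI below 40%, requires manual review, has verified income, is in state N, is in category D.
The only rule concluding "it is in state S" is R18, which needs "it has attribute V"; that is never established.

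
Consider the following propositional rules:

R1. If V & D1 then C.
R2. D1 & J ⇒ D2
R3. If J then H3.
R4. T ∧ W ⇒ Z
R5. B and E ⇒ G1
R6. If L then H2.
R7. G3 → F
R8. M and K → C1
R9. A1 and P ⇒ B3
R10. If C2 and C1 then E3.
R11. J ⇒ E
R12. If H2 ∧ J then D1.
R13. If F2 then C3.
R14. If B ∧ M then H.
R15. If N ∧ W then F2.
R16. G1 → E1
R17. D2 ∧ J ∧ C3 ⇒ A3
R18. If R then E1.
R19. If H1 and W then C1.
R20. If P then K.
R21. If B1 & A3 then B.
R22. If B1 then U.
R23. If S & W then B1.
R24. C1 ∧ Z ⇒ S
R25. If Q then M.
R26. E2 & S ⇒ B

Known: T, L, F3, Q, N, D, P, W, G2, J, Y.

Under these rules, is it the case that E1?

Yes

Z  (by R4: T, W)
H2  (by R6: L)
E  (by R11: J)
D1  (by R12: H2, J)
F2  (by R15: N, W)
K  (by R20: P)
M  (by R25: Q)
D2  (by R2: D1, J)
C1  (by R8: M, K)
C3  (by R13: F2)
A3  (by R17: D2, J, C3)
S  (by R24: C1, Z)
B1  (by R23: S, W)
B  (by R21: B1, A3)
G1  (by R5: B, E)
E1  (by R16: G1)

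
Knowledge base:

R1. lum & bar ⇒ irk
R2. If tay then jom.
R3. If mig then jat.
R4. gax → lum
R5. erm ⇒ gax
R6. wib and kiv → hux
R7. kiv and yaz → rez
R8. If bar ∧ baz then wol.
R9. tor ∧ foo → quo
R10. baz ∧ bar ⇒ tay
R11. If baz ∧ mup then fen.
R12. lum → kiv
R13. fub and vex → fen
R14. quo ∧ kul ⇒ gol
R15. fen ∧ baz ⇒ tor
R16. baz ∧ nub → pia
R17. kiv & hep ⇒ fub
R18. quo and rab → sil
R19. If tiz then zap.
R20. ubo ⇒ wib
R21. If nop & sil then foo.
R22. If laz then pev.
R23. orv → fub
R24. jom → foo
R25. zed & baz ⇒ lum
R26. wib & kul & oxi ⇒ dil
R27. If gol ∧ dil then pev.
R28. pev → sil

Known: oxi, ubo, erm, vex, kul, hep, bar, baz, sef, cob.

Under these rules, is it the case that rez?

No

Forward chaining from the given facts derives: gax, wol, tay, wib, dil, jom, lum, kiv, fub, foo, irk, hux, fen, tor, quo, gol, pev, sil.
The only rule concluding rez is R7, which needs yaz; that is never established.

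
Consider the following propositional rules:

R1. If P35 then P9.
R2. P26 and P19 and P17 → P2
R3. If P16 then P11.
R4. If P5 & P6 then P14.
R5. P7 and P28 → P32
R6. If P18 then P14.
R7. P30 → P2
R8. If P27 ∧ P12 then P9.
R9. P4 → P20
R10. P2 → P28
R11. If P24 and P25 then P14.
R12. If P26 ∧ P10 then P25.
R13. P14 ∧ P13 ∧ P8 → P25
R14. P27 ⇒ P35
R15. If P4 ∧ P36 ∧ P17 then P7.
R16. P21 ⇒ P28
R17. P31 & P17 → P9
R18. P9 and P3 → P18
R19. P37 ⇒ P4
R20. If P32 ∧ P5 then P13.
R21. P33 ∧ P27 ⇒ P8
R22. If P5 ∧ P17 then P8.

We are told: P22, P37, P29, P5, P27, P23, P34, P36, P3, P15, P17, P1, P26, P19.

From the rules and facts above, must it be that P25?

P2  (by R2: P26, P19, P17)
P28  (by R10: P2)
P35  (by R14: P27)
P4  (by R19: P37)
P8  (by R22: P5, P17)
P9  (by R1: P35)
P7  (by R15: P4, P36, P17)
P18  (by R18: P9, P3)
P32  (by R5: P7, P28)
P14  (by R6: P18)
P13  (by R20: P32, P5)
P25  (by R13: P14, P13, P8)

Yes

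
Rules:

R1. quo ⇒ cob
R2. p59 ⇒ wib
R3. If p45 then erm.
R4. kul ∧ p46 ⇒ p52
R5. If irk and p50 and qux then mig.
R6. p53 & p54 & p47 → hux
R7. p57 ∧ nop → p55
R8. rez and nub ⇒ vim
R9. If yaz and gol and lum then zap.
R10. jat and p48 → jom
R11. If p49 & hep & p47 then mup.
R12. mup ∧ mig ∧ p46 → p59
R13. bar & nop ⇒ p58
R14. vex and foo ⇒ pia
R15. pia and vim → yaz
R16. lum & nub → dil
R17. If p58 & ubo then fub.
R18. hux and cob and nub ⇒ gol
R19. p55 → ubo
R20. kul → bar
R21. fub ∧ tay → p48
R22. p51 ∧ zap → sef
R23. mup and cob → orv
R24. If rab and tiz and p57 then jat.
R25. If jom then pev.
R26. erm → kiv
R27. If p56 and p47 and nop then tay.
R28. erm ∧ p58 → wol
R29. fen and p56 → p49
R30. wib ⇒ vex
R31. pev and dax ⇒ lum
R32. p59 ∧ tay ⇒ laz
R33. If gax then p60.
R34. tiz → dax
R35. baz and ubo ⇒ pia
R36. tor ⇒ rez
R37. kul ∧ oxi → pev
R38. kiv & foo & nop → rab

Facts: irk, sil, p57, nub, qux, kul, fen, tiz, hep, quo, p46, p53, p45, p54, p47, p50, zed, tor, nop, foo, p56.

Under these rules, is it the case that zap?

Yes

cob  (by R1: quo)
erm  (by R3: p45)
mig  (by R5: irk, p50, qux)
hux  (by R6: p53, p54, p47)
p55  (by R7: p57, nop)
gol  (by R18: hux, cob, nub)
ubo  (by R19: p55)
bar  (by R20: kul)
kiv  (by R26: erm)
tay  (by R27: p56, p47, nop)
p49  (by R29: fen, p56)
dax  (by R34: tiz)
rez  (by R36: tor)
rab  (by R38: kiv, foo, nop)
vim  (by R8: rez, nub)
mup  (by R11: p49, hep, p47)
p59  (by R12: mup, mig, p46)
p58  (by R13: bar, nop)
fub  (by R17: p58, ubo)
p48  (by R21: fub, tay)
jat  (by R24: rab, tiz, p57)
wib  (by R2: p59)
jom  (by R10: jat, p48)
pev  (by R25: jom)
vex  (by R30: wib)
lum  (by R31: pev, dax)
pia  (by R14: vex, foo)
yaz  (by R15: pia, vim)
zap  (by R9: yaz, gol, lum)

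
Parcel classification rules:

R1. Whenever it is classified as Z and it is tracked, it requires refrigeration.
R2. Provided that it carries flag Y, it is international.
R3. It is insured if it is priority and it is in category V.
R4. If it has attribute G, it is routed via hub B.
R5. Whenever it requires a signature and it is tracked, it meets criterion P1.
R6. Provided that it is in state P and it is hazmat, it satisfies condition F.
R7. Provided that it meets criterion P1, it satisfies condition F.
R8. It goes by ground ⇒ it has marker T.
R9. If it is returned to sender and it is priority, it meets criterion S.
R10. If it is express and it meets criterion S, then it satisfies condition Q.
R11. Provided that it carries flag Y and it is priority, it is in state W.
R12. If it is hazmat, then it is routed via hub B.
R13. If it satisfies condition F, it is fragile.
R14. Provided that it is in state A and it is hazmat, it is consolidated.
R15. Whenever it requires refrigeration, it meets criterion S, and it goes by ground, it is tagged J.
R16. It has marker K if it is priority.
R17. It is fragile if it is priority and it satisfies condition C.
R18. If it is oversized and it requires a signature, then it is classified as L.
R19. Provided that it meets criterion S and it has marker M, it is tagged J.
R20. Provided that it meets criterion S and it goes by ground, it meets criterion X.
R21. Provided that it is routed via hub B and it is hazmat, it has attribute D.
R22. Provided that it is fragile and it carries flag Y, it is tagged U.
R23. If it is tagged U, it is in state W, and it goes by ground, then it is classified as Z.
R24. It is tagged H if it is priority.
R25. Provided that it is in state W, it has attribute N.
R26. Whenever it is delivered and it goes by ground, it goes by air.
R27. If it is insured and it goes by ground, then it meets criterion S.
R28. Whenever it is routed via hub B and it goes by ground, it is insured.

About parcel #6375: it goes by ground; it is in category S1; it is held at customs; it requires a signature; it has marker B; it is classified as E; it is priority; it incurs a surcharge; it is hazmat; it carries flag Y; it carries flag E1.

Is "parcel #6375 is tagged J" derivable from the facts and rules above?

Forward chaining from the given facts derives: is international, has marker T, is in state W, is routed via hub B, has marker K, has attribute D, is tagged H, has attribute N, is insured, meets criterion S, meets criterion X.
Rules concluding "it is tagged J": R15 needs "it requires refrigeration"; R19 needs "it has marker M" — none of these are established.

No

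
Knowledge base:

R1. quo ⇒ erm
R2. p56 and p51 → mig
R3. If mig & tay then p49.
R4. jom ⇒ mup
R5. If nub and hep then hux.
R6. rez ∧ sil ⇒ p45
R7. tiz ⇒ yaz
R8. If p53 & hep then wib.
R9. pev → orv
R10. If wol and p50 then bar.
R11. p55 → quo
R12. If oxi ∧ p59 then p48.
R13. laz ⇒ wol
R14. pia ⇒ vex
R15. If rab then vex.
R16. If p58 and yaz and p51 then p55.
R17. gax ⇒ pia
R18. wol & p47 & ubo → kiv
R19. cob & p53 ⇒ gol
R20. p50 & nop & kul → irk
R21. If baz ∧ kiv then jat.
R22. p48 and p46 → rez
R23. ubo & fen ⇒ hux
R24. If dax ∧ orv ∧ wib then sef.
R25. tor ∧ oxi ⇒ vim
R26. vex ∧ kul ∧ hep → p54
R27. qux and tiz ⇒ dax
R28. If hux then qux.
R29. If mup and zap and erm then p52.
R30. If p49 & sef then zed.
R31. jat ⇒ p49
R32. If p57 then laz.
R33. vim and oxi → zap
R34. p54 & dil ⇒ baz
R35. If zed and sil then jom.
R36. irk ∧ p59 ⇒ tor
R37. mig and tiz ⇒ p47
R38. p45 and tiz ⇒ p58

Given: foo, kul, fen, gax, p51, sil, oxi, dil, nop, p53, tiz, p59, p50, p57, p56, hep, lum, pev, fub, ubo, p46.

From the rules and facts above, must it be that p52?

Yes

mig  (by R2: p56, p51)
yaz  (by R7: tiz)
wib  (by R8: p53, hep)
orv  (by R9: pev)
p48  (by R12: oxi, p59)
pia  (by R17: gax)
irk  (by R20: p50, nop, kul)
rez  (by R22: p48, p46)
hux  (by R23: ubo, fen)
qux  (by R28: hux)
laz  (by R32: p57)
tor  (by R36: irk, p59)
p47  (by R37: mig, tiz)
p45  (by R6: rez, sil)
wol  (by R13: laz)
vex  (by R14: pia)
kiv  (by R18: wol, p47, ubo)
vim  (by R25: tor, oxi)
p54  (by R26: vex, kul, hep)
dax  (by R27: qux, tiz)
zap  (by R33: vim, oxi)
baz  (by R34: p54, dil)
p58  (by R38: p45, tiz)
p55  (by R16: p58, yaz, p51)
jat  (by R21: baz, kiv)
sef  (by R24: dax, orv, wib)
p49  (by R31: jat)
quo  (by R11: p55)
zed  (by R30: p49, sef)
jom  (by R35: zed, sil)
erm  (by R1: quo)
mup  (by R4: jom)
p52  (by R29: mup, zap, erm)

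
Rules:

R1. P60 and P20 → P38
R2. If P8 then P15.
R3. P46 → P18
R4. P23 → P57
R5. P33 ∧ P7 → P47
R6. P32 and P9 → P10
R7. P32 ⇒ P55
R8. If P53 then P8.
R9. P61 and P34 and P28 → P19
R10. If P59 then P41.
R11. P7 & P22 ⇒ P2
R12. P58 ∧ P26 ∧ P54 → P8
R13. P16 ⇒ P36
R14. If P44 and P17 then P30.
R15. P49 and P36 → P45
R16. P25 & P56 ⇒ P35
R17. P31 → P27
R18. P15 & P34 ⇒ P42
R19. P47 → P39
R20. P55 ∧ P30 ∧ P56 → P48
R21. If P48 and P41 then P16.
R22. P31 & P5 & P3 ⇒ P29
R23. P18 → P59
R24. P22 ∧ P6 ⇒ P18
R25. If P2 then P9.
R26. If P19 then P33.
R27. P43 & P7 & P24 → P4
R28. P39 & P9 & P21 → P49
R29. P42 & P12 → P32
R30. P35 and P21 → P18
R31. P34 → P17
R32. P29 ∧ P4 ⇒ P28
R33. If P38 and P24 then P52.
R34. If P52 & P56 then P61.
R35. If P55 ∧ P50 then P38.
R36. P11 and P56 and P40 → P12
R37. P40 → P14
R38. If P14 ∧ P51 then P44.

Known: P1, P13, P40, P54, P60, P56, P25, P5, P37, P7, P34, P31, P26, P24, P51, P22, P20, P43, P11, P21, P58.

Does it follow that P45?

No

Forward chaining from the given facts derives: P38, P2, P8, P35, P27, P9, P4, P18, P17, P52, P61, P12, P14, P44, P15, P30, P42, P59, P32, P10, P55, P41, P48, P16, P36.
The only rule concluding P45 is R15, which needs P49; that is never established.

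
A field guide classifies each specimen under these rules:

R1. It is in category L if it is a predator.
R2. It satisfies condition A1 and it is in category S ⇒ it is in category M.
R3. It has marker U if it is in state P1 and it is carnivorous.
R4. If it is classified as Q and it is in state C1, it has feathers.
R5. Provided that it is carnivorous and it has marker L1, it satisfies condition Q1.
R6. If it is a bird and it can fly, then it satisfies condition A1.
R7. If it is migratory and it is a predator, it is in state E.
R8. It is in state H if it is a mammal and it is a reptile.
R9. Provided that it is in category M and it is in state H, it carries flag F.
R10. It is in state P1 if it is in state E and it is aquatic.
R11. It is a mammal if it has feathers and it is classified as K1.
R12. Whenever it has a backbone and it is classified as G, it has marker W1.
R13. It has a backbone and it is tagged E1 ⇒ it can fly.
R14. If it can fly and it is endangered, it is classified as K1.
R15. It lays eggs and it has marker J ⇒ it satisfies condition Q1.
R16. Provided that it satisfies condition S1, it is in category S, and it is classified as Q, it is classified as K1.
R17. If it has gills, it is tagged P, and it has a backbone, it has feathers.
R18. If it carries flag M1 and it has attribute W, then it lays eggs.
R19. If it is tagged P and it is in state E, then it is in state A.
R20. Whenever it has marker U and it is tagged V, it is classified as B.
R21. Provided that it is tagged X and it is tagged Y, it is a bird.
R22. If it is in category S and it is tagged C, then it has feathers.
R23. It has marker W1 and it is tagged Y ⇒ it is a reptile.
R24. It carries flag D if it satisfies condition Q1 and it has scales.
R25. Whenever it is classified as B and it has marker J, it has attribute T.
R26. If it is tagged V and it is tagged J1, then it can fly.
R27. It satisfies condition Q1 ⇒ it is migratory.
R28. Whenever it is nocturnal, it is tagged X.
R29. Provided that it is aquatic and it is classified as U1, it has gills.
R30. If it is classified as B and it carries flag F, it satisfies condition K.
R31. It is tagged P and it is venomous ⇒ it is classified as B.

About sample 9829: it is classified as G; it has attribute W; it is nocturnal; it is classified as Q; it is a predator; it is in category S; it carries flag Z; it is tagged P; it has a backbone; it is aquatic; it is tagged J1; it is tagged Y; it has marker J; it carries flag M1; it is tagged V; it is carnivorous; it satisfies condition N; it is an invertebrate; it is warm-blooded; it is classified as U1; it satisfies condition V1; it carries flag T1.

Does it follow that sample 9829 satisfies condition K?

No

Forward chaining from the given facts derives: is in category L, has marker W1, lays eggs, is a reptile, can fly, is tagged X, has gills, satisfies condition Q1, has feathers, is a bird, is migratory, satisfies condition A1, is in state E, is in state P1, is in state A, is in category M, has marker U, is classified as B, has attribute T.
The only rule concluding "it satisfies condition K" is R30, which needs "it carries flag F"; that is never established.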